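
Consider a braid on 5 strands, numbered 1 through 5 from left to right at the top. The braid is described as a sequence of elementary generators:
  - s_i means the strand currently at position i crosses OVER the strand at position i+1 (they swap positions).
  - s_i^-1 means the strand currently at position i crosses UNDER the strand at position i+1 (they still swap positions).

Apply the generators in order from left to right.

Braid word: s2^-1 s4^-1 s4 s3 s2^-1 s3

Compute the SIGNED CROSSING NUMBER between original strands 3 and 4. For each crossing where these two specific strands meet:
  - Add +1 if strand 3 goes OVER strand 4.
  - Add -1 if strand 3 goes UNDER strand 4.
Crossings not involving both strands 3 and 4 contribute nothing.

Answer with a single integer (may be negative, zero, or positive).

Answer: -1

Derivation:
Gen 1: crossing 2x3. Both 3&4? no. Sum: 0
Gen 2: crossing 4x5. Both 3&4? no. Sum: 0
Gen 3: crossing 5x4. Both 3&4? no. Sum: 0
Gen 4: crossing 2x4. Both 3&4? no. Sum: 0
Gen 5: 3 under 4. Both 3&4? yes. Contrib: -1. Sum: -1
Gen 6: crossing 3x2. Both 3&4? no. Sum: -1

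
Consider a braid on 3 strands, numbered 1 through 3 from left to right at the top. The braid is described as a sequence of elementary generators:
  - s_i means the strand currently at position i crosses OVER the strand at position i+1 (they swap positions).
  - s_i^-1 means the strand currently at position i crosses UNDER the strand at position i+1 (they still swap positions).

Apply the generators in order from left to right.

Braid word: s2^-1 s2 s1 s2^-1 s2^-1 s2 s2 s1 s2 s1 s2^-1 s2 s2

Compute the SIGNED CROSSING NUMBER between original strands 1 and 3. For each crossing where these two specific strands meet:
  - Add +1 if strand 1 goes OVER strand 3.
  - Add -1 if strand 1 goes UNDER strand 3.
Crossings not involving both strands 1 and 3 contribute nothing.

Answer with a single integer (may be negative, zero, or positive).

Answer: 1

Derivation:
Gen 1: crossing 2x3. Both 1&3? no. Sum: 0
Gen 2: crossing 3x2. Both 1&3? no. Sum: 0
Gen 3: crossing 1x2. Both 1&3? no. Sum: 0
Gen 4: 1 under 3. Both 1&3? yes. Contrib: -1. Sum: -1
Gen 5: 3 under 1. Both 1&3? yes. Contrib: +1. Sum: 0
Gen 6: 1 over 3. Both 1&3? yes. Contrib: +1. Sum: 1
Gen 7: 3 over 1. Both 1&3? yes. Contrib: -1. Sum: 0
Gen 8: crossing 2x1. Both 1&3? no. Sum: 0
Gen 9: crossing 2x3. Both 1&3? no. Sum: 0
Gen 10: 1 over 3. Both 1&3? yes. Contrib: +1. Sum: 1
Gen 11: crossing 1x2. Both 1&3? no. Sum: 1
Gen 12: crossing 2x1. Both 1&3? no. Sum: 1
Gen 13: crossing 1x2. Both 1&3? no. Sum: 1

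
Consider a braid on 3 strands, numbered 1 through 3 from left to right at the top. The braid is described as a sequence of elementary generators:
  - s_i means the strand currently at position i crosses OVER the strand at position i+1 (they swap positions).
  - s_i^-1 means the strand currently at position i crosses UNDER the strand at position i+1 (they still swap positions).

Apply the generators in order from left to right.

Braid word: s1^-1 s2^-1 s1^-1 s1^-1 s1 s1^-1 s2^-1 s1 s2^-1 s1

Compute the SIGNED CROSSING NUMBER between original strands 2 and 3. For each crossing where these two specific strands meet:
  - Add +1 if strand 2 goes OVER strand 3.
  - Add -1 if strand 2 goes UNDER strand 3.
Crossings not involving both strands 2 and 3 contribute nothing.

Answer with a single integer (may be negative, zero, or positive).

Answer: 1

Derivation:
Gen 1: crossing 1x2. Both 2&3? no. Sum: 0
Gen 2: crossing 1x3. Both 2&3? no. Sum: 0
Gen 3: 2 under 3. Both 2&3? yes. Contrib: -1. Sum: -1
Gen 4: 3 under 2. Both 2&3? yes. Contrib: +1. Sum: 0
Gen 5: 2 over 3. Both 2&3? yes. Contrib: +1. Sum: 1
Gen 6: 3 under 2. Both 2&3? yes. Contrib: +1. Sum: 2
Gen 7: crossing 3x1. Both 2&3? no. Sum: 2
Gen 8: crossing 2x1. Both 2&3? no. Sum: 2
Gen 9: 2 under 3. Both 2&3? yes. Contrib: -1. Sum: 1
Gen 10: crossing 1x3. Both 2&3? no. Sum: 1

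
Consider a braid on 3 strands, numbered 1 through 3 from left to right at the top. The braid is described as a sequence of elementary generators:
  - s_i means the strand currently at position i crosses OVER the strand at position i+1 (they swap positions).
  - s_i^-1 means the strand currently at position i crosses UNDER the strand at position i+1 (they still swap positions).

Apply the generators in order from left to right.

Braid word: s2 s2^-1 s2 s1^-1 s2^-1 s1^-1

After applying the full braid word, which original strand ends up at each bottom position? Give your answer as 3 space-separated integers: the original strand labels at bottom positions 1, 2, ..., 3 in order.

Answer: 2 3 1

Derivation:
Gen 1 (s2): strand 2 crosses over strand 3. Perm now: [1 3 2]
Gen 2 (s2^-1): strand 3 crosses under strand 2. Perm now: [1 2 3]
Gen 3 (s2): strand 2 crosses over strand 3. Perm now: [1 3 2]
Gen 4 (s1^-1): strand 1 crosses under strand 3. Perm now: [3 1 2]
Gen 5 (s2^-1): strand 1 crosses under strand 2. Perm now: [3 2 1]
Gen 6 (s1^-1): strand 3 crosses under strand 2. Perm now: [2 3 1]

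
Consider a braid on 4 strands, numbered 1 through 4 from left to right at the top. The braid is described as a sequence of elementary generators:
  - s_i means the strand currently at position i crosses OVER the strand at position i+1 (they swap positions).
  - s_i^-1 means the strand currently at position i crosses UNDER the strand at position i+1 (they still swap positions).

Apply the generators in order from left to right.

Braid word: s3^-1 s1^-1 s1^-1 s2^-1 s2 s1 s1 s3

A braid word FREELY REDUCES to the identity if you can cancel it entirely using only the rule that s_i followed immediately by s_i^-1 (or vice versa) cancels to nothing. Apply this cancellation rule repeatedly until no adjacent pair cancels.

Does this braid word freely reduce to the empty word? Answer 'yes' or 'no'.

Gen 1 (s3^-1): push. Stack: [s3^-1]
Gen 2 (s1^-1): push. Stack: [s3^-1 s1^-1]
Gen 3 (s1^-1): push. Stack: [s3^-1 s1^-1 s1^-1]
Gen 4 (s2^-1): push. Stack: [s3^-1 s1^-1 s1^-1 s2^-1]
Gen 5 (s2): cancels prior s2^-1. Stack: [s3^-1 s1^-1 s1^-1]
Gen 6 (s1): cancels prior s1^-1. Stack: [s3^-1 s1^-1]
Gen 7 (s1): cancels prior s1^-1. Stack: [s3^-1]
Gen 8 (s3): cancels prior s3^-1. Stack: []
Reduced word: (empty)

Answer: yes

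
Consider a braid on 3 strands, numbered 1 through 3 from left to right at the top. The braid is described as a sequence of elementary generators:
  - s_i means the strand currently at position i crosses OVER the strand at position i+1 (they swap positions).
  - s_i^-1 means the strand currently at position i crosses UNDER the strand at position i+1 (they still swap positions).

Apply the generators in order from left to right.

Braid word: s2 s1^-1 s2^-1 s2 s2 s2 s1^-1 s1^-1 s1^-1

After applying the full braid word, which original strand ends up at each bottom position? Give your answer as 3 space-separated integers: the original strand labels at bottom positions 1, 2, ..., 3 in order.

Answer: 1 3 2

Derivation:
Gen 1 (s2): strand 2 crosses over strand 3. Perm now: [1 3 2]
Gen 2 (s1^-1): strand 1 crosses under strand 3. Perm now: [3 1 2]
Gen 3 (s2^-1): strand 1 crosses under strand 2. Perm now: [3 2 1]
Gen 4 (s2): strand 2 crosses over strand 1. Perm now: [3 1 2]
Gen 5 (s2): strand 1 crosses over strand 2. Perm now: [3 2 1]
Gen 6 (s2): strand 2 crosses over strand 1. Perm now: [3 1 2]
Gen 7 (s1^-1): strand 3 crosses under strand 1. Perm now: [1 3 2]
Gen 8 (s1^-1): strand 1 crosses under strand 3. Perm now: [3 1 2]
Gen 9 (s1^-1): strand 3 crosses under strand 1. Perm now: [1 3 2]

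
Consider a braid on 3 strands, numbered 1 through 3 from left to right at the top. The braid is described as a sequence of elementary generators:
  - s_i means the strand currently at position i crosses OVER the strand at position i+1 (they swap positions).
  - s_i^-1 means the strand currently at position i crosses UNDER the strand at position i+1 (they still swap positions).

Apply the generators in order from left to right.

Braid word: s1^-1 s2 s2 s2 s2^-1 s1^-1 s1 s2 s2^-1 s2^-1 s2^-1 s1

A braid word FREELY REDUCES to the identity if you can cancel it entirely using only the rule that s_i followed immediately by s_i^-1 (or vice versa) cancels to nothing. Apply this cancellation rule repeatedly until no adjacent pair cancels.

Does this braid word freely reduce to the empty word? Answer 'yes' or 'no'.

Gen 1 (s1^-1): push. Stack: [s1^-1]
Gen 2 (s2): push. Stack: [s1^-1 s2]
Gen 3 (s2): push. Stack: [s1^-1 s2 s2]
Gen 4 (s2): push. Stack: [s1^-1 s2 s2 s2]
Gen 5 (s2^-1): cancels prior s2. Stack: [s1^-1 s2 s2]
Gen 6 (s1^-1): push. Stack: [s1^-1 s2 s2 s1^-1]
Gen 7 (s1): cancels prior s1^-1. Stack: [s1^-1 s2 s2]
Gen 8 (s2): push. Stack: [s1^-1 s2 s2 s2]
Gen 9 (s2^-1): cancels prior s2. Stack: [s1^-1 s2 s2]
Gen 10 (s2^-1): cancels prior s2. Stack: [s1^-1 s2]
Gen 11 (s2^-1): cancels prior s2. Stack: [s1^-1]
Gen 12 (s1): cancels prior s1^-1. Stack: []
Reduced word: (empty)

Answer: yes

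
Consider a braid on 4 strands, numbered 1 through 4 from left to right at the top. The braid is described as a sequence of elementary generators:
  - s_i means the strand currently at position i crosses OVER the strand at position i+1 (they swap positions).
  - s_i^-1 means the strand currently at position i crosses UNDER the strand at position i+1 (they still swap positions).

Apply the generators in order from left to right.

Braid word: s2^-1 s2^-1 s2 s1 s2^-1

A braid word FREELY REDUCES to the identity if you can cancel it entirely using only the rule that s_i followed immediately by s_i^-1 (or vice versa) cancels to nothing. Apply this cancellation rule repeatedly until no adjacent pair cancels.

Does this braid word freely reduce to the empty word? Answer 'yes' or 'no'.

Gen 1 (s2^-1): push. Stack: [s2^-1]
Gen 2 (s2^-1): push. Stack: [s2^-1 s2^-1]
Gen 3 (s2): cancels prior s2^-1. Stack: [s2^-1]
Gen 4 (s1): push. Stack: [s2^-1 s1]
Gen 5 (s2^-1): push. Stack: [s2^-1 s1 s2^-1]
Reduced word: s2^-1 s1 s2^-1

Answer: no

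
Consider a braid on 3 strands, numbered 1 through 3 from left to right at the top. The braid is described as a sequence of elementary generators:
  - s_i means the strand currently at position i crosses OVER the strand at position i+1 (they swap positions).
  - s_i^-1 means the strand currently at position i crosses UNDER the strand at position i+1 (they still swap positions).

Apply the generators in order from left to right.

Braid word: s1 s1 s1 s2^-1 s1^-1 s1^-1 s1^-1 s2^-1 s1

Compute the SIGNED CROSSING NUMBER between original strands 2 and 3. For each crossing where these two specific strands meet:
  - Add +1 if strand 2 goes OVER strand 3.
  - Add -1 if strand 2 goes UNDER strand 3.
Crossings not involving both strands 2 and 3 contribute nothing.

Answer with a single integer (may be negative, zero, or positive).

Gen 1: crossing 1x2. Both 2&3? no. Sum: 0
Gen 2: crossing 2x1. Both 2&3? no. Sum: 0
Gen 3: crossing 1x2. Both 2&3? no. Sum: 0
Gen 4: crossing 1x3. Both 2&3? no. Sum: 0
Gen 5: 2 under 3. Both 2&3? yes. Contrib: -1. Sum: -1
Gen 6: 3 under 2. Both 2&3? yes. Contrib: +1. Sum: 0
Gen 7: 2 under 3. Both 2&3? yes. Contrib: -1. Sum: -1
Gen 8: crossing 2x1. Both 2&3? no. Sum: -1
Gen 9: crossing 3x1. Both 2&3? no. Sum: -1

Answer: -1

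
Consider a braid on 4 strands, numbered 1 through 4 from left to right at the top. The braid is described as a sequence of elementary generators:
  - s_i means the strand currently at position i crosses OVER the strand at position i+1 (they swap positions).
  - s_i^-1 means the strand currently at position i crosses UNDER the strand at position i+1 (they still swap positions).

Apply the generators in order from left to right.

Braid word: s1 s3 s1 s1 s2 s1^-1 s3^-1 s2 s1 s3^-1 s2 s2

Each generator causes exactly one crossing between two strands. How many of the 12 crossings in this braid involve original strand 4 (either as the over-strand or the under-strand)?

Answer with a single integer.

Answer: 6

Derivation:
Gen 1: crossing 1x2. Involves strand 4? no. Count so far: 0
Gen 2: crossing 3x4. Involves strand 4? yes. Count so far: 1
Gen 3: crossing 2x1. Involves strand 4? no. Count so far: 1
Gen 4: crossing 1x2. Involves strand 4? no. Count so far: 1
Gen 5: crossing 1x4. Involves strand 4? yes. Count so far: 2
Gen 6: crossing 2x4. Involves strand 4? yes. Count so far: 3
Gen 7: crossing 1x3. Involves strand 4? no. Count so far: 3
Gen 8: crossing 2x3. Involves strand 4? no. Count so far: 3
Gen 9: crossing 4x3. Involves strand 4? yes. Count so far: 4
Gen 10: crossing 2x1. Involves strand 4? no. Count so far: 4
Gen 11: crossing 4x1. Involves strand 4? yes. Count so far: 5
Gen 12: crossing 1x4. Involves strand 4? yes. Count so far: 6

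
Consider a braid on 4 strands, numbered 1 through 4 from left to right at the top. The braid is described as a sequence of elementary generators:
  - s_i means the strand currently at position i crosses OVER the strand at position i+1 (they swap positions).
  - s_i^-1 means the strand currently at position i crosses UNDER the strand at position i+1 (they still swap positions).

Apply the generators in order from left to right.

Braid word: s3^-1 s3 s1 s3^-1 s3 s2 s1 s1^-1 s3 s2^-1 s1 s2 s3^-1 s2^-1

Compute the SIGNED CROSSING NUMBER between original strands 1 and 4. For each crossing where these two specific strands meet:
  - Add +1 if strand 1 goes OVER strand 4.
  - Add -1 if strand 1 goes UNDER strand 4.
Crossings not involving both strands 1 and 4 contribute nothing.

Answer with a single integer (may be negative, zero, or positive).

Gen 1: crossing 3x4. Both 1&4? no. Sum: 0
Gen 2: crossing 4x3. Both 1&4? no. Sum: 0
Gen 3: crossing 1x2. Both 1&4? no. Sum: 0
Gen 4: crossing 3x4. Both 1&4? no. Sum: 0
Gen 5: crossing 4x3. Both 1&4? no. Sum: 0
Gen 6: crossing 1x3. Both 1&4? no. Sum: 0
Gen 7: crossing 2x3. Both 1&4? no. Sum: 0
Gen 8: crossing 3x2. Both 1&4? no. Sum: 0
Gen 9: 1 over 4. Both 1&4? yes. Contrib: +1. Sum: 1
Gen 10: crossing 3x4. Both 1&4? no. Sum: 1
Gen 11: crossing 2x4. Both 1&4? no. Sum: 1
Gen 12: crossing 2x3. Both 1&4? no. Sum: 1
Gen 13: crossing 2x1. Both 1&4? no. Sum: 1
Gen 14: crossing 3x1. Both 1&4? no. Sum: 1

Answer: 1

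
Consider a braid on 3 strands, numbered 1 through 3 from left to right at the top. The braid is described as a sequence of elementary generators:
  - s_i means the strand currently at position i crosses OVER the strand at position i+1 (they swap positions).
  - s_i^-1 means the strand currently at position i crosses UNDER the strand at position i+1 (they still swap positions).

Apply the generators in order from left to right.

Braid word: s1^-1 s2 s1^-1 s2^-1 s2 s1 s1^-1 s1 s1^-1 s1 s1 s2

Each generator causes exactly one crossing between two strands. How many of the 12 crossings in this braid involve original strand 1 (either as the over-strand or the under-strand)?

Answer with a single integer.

Gen 1: crossing 1x2. Involves strand 1? yes. Count so far: 1
Gen 2: crossing 1x3. Involves strand 1? yes. Count so far: 2
Gen 3: crossing 2x3. Involves strand 1? no. Count so far: 2
Gen 4: crossing 2x1. Involves strand 1? yes. Count so far: 3
Gen 5: crossing 1x2. Involves strand 1? yes. Count so far: 4
Gen 6: crossing 3x2. Involves strand 1? no. Count so far: 4
Gen 7: crossing 2x3. Involves strand 1? no. Count so far: 4
Gen 8: crossing 3x2. Involves strand 1? no. Count so far: 4
Gen 9: crossing 2x3. Involves strand 1? no. Count so far: 4
Gen 10: crossing 3x2. Involves strand 1? no. Count so far: 4
Gen 11: crossing 2x3. Involves strand 1? no. Count so far: 4
Gen 12: crossing 2x1. Involves strand 1? yes. Count so far: 5

Answer: 5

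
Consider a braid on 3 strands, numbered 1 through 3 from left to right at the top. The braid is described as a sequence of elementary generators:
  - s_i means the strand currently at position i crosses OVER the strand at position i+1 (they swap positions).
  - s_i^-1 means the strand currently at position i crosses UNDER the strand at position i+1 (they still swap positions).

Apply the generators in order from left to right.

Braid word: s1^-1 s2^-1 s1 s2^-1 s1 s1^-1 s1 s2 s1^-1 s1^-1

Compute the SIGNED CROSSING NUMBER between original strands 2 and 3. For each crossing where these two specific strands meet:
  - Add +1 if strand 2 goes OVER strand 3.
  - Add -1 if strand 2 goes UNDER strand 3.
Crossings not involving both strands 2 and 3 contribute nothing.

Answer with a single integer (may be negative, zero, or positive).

Gen 1: crossing 1x2. Both 2&3? no. Sum: 0
Gen 2: crossing 1x3. Both 2&3? no. Sum: 0
Gen 3: 2 over 3. Both 2&3? yes. Contrib: +1. Sum: 1
Gen 4: crossing 2x1. Both 2&3? no. Sum: 1
Gen 5: crossing 3x1. Both 2&3? no. Sum: 1
Gen 6: crossing 1x3. Both 2&3? no. Sum: 1
Gen 7: crossing 3x1. Both 2&3? no. Sum: 1
Gen 8: 3 over 2. Both 2&3? yes. Contrib: -1. Sum: 0
Gen 9: crossing 1x2. Both 2&3? no. Sum: 0
Gen 10: crossing 2x1. Both 2&3? no. Sum: 0

Answer: 0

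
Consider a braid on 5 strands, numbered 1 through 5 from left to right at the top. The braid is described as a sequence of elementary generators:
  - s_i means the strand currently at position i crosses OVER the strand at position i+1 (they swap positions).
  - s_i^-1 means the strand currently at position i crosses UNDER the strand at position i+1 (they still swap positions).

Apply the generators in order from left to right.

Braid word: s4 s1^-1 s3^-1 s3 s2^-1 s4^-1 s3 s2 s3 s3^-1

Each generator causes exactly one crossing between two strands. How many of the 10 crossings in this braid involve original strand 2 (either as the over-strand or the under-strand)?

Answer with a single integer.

Gen 1: crossing 4x5. Involves strand 2? no. Count so far: 0
Gen 2: crossing 1x2. Involves strand 2? yes. Count so far: 1
Gen 3: crossing 3x5. Involves strand 2? no. Count so far: 1
Gen 4: crossing 5x3. Involves strand 2? no. Count so far: 1
Gen 5: crossing 1x3. Involves strand 2? no. Count so far: 1
Gen 6: crossing 5x4. Involves strand 2? no. Count so far: 1
Gen 7: crossing 1x4. Involves strand 2? no. Count so far: 1
Gen 8: crossing 3x4. Involves strand 2? no. Count so far: 1
Gen 9: crossing 3x1. Involves strand 2? no. Count so far: 1
Gen 10: crossing 1x3. Involves strand 2? no. Count so far: 1

Answer: 1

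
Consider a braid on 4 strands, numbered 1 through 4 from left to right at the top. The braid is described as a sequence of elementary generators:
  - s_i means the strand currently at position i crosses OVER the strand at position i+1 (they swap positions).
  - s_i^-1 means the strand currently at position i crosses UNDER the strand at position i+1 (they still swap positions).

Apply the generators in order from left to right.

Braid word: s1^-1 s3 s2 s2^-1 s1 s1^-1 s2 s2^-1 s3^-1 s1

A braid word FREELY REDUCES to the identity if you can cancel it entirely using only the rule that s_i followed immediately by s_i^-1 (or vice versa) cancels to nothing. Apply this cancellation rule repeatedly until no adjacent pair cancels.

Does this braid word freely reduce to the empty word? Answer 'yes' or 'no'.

Gen 1 (s1^-1): push. Stack: [s1^-1]
Gen 2 (s3): push. Stack: [s1^-1 s3]
Gen 3 (s2): push. Stack: [s1^-1 s3 s2]
Gen 4 (s2^-1): cancels prior s2. Stack: [s1^-1 s3]
Gen 5 (s1): push. Stack: [s1^-1 s3 s1]
Gen 6 (s1^-1): cancels prior s1. Stack: [s1^-1 s3]
Gen 7 (s2): push. Stack: [s1^-1 s3 s2]
Gen 8 (s2^-1): cancels prior s2. Stack: [s1^-1 s3]
Gen 9 (s3^-1): cancels prior s3. Stack: [s1^-1]
Gen 10 (s1): cancels prior s1^-1. Stack: []
Reduced word: (empty)

Answer: yes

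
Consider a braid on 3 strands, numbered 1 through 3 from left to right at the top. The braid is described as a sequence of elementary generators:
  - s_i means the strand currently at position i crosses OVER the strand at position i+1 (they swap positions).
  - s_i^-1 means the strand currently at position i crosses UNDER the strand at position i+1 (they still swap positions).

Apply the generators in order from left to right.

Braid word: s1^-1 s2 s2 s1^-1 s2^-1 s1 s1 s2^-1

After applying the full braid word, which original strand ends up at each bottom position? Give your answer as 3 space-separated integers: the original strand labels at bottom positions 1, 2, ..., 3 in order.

Answer: 1 2 3

Derivation:
Gen 1 (s1^-1): strand 1 crosses under strand 2. Perm now: [2 1 3]
Gen 2 (s2): strand 1 crosses over strand 3. Perm now: [2 3 1]
Gen 3 (s2): strand 3 crosses over strand 1. Perm now: [2 1 3]
Gen 4 (s1^-1): strand 2 crosses under strand 1. Perm now: [1 2 3]
Gen 5 (s2^-1): strand 2 crosses under strand 3. Perm now: [1 3 2]
Gen 6 (s1): strand 1 crosses over strand 3. Perm now: [3 1 2]
Gen 7 (s1): strand 3 crosses over strand 1. Perm now: [1 3 2]
Gen 8 (s2^-1): strand 3 crosses under strand 2. Perm now: [1 2 3]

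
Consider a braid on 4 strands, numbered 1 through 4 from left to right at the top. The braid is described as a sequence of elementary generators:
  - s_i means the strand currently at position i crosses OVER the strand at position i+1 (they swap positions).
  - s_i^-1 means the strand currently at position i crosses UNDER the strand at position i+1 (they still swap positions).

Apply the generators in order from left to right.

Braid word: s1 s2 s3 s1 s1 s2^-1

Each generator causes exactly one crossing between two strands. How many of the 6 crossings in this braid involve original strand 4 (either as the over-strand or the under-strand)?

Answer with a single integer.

Answer: 2

Derivation:
Gen 1: crossing 1x2. Involves strand 4? no. Count so far: 0
Gen 2: crossing 1x3. Involves strand 4? no. Count so far: 0
Gen 3: crossing 1x4. Involves strand 4? yes. Count so far: 1
Gen 4: crossing 2x3. Involves strand 4? no. Count so far: 1
Gen 5: crossing 3x2. Involves strand 4? no. Count so far: 1
Gen 6: crossing 3x4. Involves strand 4? yes. Count so far: 2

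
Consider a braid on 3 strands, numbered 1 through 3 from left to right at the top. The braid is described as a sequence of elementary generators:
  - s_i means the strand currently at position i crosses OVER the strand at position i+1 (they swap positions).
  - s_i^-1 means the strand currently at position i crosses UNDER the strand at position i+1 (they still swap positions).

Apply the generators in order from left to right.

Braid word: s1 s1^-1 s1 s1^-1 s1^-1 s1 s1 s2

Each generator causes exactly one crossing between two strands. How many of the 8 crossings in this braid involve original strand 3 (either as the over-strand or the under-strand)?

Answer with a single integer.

Gen 1: crossing 1x2. Involves strand 3? no. Count so far: 0
Gen 2: crossing 2x1. Involves strand 3? no. Count so far: 0
Gen 3: crossing 1x2. Involves strand 3? no. Count so far: 0
Gen 4: crossing 2x1. Involves strand 3? no. Count so far: 0
Gen 5: crossing 1x2. Involves strand 3? no. Count so far: 0
Gen 6: crossing 2x1. Involves strand 3? no. Count so far: 0
Gen 7: crossing 1x2. Involves strand 3? no. Count so far: 0
Gen 8: crossing 1x3. Involves strand 3? yes. Count so far: 1

Answer: 1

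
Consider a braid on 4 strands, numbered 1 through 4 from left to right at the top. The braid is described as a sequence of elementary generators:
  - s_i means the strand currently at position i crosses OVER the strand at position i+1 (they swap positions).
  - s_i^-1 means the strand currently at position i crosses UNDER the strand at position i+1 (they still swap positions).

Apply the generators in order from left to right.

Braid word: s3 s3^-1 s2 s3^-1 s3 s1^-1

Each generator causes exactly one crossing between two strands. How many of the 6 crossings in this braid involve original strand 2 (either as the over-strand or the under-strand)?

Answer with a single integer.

Gen 1: crossing 3x4. Involves strand 2? no. Count so far: 0
Gen 2: crossing 4x3. Involves strand 2? no. Count so far: 0
Gen 3: crossing 2x3. Involves strand 2? yes. Count so far: 1
Gen 4: crossing 2x4. Involves strand 2? yes. Count so far: 2
Gen 5: crossing 4x2. Involves strand 2? yes. Count so far: 3
Gen 6: crossing 1x3. Involves strand 2? no. Count so far: 3

Answer: 3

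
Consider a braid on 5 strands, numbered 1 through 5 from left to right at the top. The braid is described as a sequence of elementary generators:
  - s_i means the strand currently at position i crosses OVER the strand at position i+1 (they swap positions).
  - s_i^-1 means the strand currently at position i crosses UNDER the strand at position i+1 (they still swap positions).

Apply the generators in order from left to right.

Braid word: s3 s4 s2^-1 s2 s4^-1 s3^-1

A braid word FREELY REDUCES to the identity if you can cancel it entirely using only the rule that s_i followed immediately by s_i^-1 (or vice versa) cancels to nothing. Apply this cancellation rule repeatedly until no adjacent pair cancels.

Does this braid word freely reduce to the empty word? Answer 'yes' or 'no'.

Answer: yes

Derivation:
Gen 1 (s3): push. Stack: [s3]
Gen 2 (s4): push. Stack: [s3 s4]
Gen 3 (s2^-1): push. Stack: [s3 s4 s2^-1]
Gen 4 (s2): cancels prior s2^-1. Stack: [s3 s4]
Gen 5 (s4^-1): cancels prior s4. Stack: [s3]
Gen 6 (s3^-1): cancels prior s3. Stack: []
Reduced word: (empty)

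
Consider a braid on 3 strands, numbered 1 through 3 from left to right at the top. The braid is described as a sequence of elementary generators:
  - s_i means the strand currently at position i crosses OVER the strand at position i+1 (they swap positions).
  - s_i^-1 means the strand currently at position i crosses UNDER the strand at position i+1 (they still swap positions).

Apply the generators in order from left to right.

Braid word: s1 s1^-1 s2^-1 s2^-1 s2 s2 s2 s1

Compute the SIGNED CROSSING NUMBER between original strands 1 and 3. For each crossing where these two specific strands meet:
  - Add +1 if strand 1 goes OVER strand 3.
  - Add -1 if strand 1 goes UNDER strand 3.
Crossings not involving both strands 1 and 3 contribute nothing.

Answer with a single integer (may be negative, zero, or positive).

Answer: 1

Derivation:
Gen 1: crossing 1x2. Both 1&3? no. Sum: 0
Gen 2: crossing 2x1. Both 1&3? no. Sum: 0
Gen 3: crossing 2x3. Both 1&3? no. Sum: 0
Gen 4: crossing 3x2. Both 1&3? no. Sum: 0
Gen 5: crossing 2x3. Both 1&3? no. Sum: 0
Gen 6: crossing 3x2. Both 1&3? no. Sum: 0
Gen 7: crossing 2x3. Both 1&3? no. Sum: 0
Gen 8: 1 over 3. Both 1&3? yes. Contrib: +1. Sum: 1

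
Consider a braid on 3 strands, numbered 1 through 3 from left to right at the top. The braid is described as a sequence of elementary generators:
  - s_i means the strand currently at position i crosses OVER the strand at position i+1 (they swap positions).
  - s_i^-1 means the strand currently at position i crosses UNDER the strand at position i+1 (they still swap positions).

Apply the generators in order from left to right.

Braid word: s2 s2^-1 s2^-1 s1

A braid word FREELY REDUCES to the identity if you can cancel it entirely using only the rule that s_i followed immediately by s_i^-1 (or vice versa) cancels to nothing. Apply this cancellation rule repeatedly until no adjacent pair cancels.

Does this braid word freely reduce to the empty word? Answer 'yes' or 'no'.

Answer: no

Derivation:
Gen 1 (s2): push. Stack: [s2]
Gen 2 (s2^-1): cancels prior s2. Stack: []
Gen 3 (s2^-1): push. Stack: [s2^-1]
Gen 4 (s1): push. Stack: [s2^-1 s1]
Reduced word: s2^-1 s1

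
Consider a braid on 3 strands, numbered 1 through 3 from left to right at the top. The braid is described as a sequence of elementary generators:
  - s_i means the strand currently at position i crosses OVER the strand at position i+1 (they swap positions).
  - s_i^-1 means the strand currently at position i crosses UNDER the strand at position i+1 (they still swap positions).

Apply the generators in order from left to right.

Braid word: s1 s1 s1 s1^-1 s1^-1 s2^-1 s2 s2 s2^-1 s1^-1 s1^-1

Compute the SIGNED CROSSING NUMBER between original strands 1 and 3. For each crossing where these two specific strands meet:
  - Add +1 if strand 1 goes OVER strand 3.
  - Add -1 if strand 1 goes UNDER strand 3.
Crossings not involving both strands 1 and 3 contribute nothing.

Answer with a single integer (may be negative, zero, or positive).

Answer: 0

Derivation:
Gen 1: crossing 1x2. Both 1&3? no. Sum: 0
Gen 2: crossing 2x1. Both 1&3? no. Sum: 0
Gen 3: crossing 1x2. Both 1&3? no. Sum: 0
Gen 4: crossing 2x1. Both 1&3? no. Sum: 0
Gen 5: crossing 1x2. Both 1&3? no. Sum: 0
Gen 6: 1 under 3. Both 1&3? yes. Contrib: -1. Sum: -1
Gen 7: 3 over 1. Both 1&3? yes. Contrib: -1. Sum: -2
Gen 8: 1 over 3. Both 1&3? yes. Contrib: +1. Sum: -1
Gen 9: 3 under 1. Both 1&3? yes. Contrib: +1. Sum: 0
Gen 10: crossing 2x1. Both 1&3? no. Sum: 0
Gen 11: crossing 1x2. Both 1&3? no. Sum: 0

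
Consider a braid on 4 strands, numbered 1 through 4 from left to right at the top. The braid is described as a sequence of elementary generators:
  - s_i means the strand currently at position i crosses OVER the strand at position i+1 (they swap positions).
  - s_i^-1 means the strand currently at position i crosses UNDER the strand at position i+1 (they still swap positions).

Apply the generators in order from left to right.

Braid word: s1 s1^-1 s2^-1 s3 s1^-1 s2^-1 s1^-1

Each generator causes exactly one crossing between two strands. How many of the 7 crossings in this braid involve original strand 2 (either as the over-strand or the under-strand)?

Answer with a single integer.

Answer: 4

Derivation:
Gen 1: crossing 1x2. Involves strand 2? yes. Count so far: 1
Gen 2: crossing 2x1. Involves strand 2? yes. Count so far: 2
Gen 3: crossing 2x3. Involves strand 2? yes. Count so far: 3
Gen 4: crossing 2x4. Involves strand 2? yes. Count so far: 4
Gen 5: crossing 1x3. Involves strand 2? no. Count so far: 4
Gen 6: crossing 1x4. Involves strand 2? no. Count so far: 4
Gen 7: crossing 3x4. Involves strand 2? no. Count so far: 4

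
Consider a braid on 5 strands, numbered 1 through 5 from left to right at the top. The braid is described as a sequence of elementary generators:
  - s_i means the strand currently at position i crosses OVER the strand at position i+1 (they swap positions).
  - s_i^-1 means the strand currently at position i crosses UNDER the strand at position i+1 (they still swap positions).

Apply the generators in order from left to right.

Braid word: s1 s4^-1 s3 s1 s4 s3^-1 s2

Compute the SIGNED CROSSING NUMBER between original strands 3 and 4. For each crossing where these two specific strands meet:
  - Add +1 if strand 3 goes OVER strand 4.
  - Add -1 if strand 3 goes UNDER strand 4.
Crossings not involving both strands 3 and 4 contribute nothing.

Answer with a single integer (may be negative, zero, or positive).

Gen 1: crossing 1x2. Both 3&4? no. Sum: 0
Gen 2: crossing 4x5. Both 3&4? no. Sum: 0
Gen 3: crossing 3x5. Both 3&4? no. Sum: 0
Gen 4: crossing 2x1. Both 3&4? no. Sum: 0
Gen 5: 3 over 4. Both 3&4? yes. Contrib: +1. Sum: 1
Gen 6: crossing 5x4. Both 3&4? no. Sum: 1
Gen 7: crossing 2x4. Both 3&4? no. Sum: 1

Answer: 1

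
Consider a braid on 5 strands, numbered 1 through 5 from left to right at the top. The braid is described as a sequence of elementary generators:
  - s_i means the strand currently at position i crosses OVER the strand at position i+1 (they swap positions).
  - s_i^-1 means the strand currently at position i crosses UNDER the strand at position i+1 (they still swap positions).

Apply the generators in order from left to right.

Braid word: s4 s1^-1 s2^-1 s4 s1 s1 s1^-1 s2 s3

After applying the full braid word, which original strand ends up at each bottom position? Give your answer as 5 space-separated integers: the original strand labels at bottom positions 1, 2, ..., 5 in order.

Gen 1 (s4): strand 4 crosses over strand 5. Perm now: [1 2 3 5 4]
Gen 2 (s1^-1): strand 1 crosses under strand 2. Perm now: [2 1 3 5 4]
Gen 3 (s2^-1): strand 1 crosses under strand 3. Perm now: [2 3 1 5 4]
Gen 4 (s4): strand 5 crosses over strand 4. Perm now: [2 3 1 4 5]
Gen 5 (s1): strand 2 crosses over strand 3. Perm now: [3 2 1 4 5]
Gen 6 (s1): strand 3 crosses over strand 2. Perm now: [2 3 1 4 5]
Gen 7 (s1^-1): strand 2 crosses under strand 3. Perm now: [3 2 1 4 5]
Gen 8 (s2): strand 2 crosses over strand 1. Perm now: [3 1 2 4 5]
Gen 9 (s3): strand 2 crosses over strand 4. Perm now: [3 1 4 2 5]

Answer: 3 1 4 2 5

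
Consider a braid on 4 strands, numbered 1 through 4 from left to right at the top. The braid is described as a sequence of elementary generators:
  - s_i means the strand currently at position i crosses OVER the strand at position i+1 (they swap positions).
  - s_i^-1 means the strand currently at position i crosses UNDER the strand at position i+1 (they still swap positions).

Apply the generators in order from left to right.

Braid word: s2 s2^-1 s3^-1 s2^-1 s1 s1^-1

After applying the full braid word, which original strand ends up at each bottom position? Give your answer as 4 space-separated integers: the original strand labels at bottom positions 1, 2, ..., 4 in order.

Gen 1 (s2): strand 2 crosses over strand 3. Perm now: [1 3 2 4]
Gen 2 (s2^-1): strand 3 crosses under strand 2. Perm now: [1 2 3 4]
Gen 3 (s3^-1): strand 3 crosses under strand 4. Perm now: [1 2 4 3]
Gen 4 (s2^-1): strand 2 crosses under strand 4. Perm now: [1 4 2 3]
Gen 5 (s1): strand 1 crosses over strand 4. Perm now: [4 1 2 3]
Gen 6 (s1^-1): strand 4 crosses under strand 1. Perm now: [1 4 2 3]

Answer: 1 4 2 3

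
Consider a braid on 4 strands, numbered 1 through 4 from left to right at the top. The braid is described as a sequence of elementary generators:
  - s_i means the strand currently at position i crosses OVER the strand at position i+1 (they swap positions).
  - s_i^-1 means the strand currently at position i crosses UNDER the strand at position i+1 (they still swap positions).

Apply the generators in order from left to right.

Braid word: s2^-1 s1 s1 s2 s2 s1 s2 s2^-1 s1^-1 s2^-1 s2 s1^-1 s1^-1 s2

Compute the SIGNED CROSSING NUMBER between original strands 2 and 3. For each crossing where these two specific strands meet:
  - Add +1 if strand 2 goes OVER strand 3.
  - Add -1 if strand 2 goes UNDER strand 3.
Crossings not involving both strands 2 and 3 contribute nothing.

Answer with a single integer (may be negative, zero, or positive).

Answer: 0

Derivation:
Gen 1: 2 under 3. Both 2&3? yes. Contrib: -1. Sum: -1
Gen 2: crossing 1x3. Both 2&3? no. Sum: -1
Gen 3: crossing 3x1. Both 2&3? no. Sum: -1
Gen 4: 3 over 2. Both 2&3? yes. Contrib: -1. Sum: -2
Gen 5: 2 over 3. Both 2&3? yes. Contrib: +1. Sum: -1
Gen 6: crossing 1x3. Both 2&3? no. Sum: -1
Gen 7: crossing 1x2. Both 2&3? no. Sum: -1
Gen 8: crossing 2x1. Both 2&3? no. Sum: -1
Gen 9: crossing 3x1. Both 2&3? no. Sum: -1
Gen 10: 3 under 2. Both 2&3? yes. Contrib: +1. Sum: 0
Gen 11: 2 over 3. Both 2&3? yes. Contrib: +1. Sum: 1
Gen 12: crossing 1x3. Both 2&3? no. Sum: 1
Gen 13: crossing 3x1. Both 2&3? no. Sum: 1
Gen 14: 3 over 2. Both 2&3? yes. Contrib: -1. Sum: 0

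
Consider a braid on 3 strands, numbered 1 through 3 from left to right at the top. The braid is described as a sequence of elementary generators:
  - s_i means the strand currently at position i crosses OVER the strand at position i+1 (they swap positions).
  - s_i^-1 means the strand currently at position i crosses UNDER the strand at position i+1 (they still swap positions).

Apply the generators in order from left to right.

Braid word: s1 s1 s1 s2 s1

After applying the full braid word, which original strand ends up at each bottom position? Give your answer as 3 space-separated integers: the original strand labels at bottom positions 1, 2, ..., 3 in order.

Answer: 3 2 1

Derivation:
Gen 1 (s1): strand 1 crosses over strand 2. Perm now: [2 1 3]
Gen 2 (s1): strand 2 crosses over strand 1. Perm now: [1 2 3]
Gen 3 (s1): strand 1 crosses over strand 2. Perm now: [2 1 3]
Gen 4 (s2): strand 1 crosses over strand 3. Perm now: [2 3 1]
Gen 5 (s1): strand 2 crosses over strand 3. Perm now: [3 2 1]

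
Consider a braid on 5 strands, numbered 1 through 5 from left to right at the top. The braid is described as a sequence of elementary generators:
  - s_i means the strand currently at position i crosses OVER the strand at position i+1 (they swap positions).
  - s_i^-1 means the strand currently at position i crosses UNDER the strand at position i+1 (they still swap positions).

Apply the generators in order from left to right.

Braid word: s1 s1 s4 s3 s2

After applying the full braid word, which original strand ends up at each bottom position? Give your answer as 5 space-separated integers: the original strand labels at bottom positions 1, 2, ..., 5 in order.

Answer: 1 5 2 3 4

Derivation:
Gen 1 (s1): strand 1 crosses over strand 2. Perm now: [2 1 3 4 5]
Gen 2 (s1): strand 2 crosses over strand 1. Perm now: [1 2 3 4 5]
Gen 3 (s4): strand 4 crosses over strand 5. Perm now: [1 2 3 5 4]
Gen 4 (s3): strand 3 crosses over strand 5. Perm now: [1 2 5 3 4]
Gen 5 (s2): strand 2 crosses over strand 5. Perm now: [1 5 2 3 4]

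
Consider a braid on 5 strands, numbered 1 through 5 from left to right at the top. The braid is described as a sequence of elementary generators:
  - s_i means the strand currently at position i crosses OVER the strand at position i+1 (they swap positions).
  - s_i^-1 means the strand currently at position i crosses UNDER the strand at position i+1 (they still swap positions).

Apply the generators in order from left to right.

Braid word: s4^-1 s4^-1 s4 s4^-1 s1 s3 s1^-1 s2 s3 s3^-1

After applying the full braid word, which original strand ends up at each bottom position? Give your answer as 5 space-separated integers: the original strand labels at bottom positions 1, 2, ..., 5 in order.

Gen 1 (s4^-1): strand 4 crosses under strand 5. Perm now: [1 2 3 5 4]
Gen 2 (s4^-1): strand 5 crosses under strand 4. Perm now: [1 2 3 4 5]
Gen 3 (s4): strand 4 crosses over strand 5. Perm now: [1 2 3 5 4]
Gen 4 (s4^-1): strand 5 crosses under strand 4. Perm now: [1 2 3 4 5]
Gen 5 (s1): strand 1 crosses over strand 2. Perm now: [2 1 3 4 5]
Gen 6 (s3): strand 3 crosses over strand 4. Perm now: [2 1 4 3 5]
Gen 7 (s1^-1): strand 2 crosses under strand 1. Perm now: [1 2 4 3 5]
Gen 8 (s2): strand 2 crosses over strand 4. Perm now: [1 4 2 3 5]
Gen 9 (s3): strand 2 crosses over strand 3. Perm now: [1 4 3 2 5]
Gen 10 (s3^-1): strand 3 crosses under strand 2. Perm now: [1 4 2 3 5]

Answer: 1 4 2 3 5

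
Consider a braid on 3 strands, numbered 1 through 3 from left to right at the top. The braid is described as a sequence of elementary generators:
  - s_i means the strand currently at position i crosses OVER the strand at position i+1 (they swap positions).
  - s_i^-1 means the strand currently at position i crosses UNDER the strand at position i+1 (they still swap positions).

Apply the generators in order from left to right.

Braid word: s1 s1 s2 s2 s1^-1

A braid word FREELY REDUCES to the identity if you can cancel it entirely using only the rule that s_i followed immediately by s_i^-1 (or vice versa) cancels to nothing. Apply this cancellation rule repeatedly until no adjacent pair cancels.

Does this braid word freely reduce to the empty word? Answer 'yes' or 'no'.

Answer: no

Derivation:
Gen 1 (s1): push. Stack: [s1]
Gen 2 (s1): push. Stack: [s1 s1]
Gen 3 (s2): push. Stack: [s1 s1 s2]
Gen 4 (s2): push. Stack: [s1 s1 s2 s2]
Gen 5 (s1^-1): push. Stack: [s1 s1 s2 s2 s1^-1]
Reduced word: s1 s1 s2 s2 s1^-1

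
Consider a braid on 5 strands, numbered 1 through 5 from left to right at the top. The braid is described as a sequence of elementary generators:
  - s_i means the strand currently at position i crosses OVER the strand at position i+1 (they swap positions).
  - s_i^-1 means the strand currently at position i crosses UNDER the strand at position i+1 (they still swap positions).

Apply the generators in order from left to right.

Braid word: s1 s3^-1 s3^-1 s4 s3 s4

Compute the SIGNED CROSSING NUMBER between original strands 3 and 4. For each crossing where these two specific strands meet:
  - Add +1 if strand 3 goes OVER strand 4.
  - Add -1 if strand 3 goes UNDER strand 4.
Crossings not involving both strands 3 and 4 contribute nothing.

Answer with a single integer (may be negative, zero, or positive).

Answer: 1

Derivation:
Gen 1: crossing 1x2. Both 3&4? no. Sum: 0
Gen 2: 3 under 4. Both 3&4? yes. Contrib: -1. Sum: -1
Gen 3: 4 under 3. Both 3&4? yes. Contrib: +1. Sum: 0
Gen 4: crossing 4x5. Both 3&4? no. Sum: 0
Gen 5: crossing 3x5. Both 3&4? no. Sum: 0
Gen 6: 3 over 4. Both 3&4? yes. Contrib: +1. Sum: 1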